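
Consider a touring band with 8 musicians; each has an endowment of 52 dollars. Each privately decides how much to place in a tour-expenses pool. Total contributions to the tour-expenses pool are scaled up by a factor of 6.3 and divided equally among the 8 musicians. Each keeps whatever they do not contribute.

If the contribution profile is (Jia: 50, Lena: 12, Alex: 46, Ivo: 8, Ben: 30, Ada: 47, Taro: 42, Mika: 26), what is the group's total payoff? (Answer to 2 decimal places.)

1799.30 dollars

Total contributed: 50 + 12 + 46 + 8 + 30 + 47 + 42 + 26 = 261; total kept: 8 × 52 − 261 = 155.
The tour-expenses pool pays out 6.3 × 261 = 1644.30 in aggregate.
Group total = 155 + 1644.30 = 1799.30.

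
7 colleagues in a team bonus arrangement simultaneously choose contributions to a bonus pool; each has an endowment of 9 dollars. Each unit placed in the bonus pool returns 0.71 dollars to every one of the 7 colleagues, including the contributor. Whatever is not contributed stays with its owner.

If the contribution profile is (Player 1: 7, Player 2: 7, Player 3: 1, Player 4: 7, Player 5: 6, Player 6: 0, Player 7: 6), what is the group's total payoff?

197.98 dollars

Total contributed: 7 + 7 + 1 + 7 + 6 + 0 + 6 = 34; total kept: 7 × 9 − 34 = 29.
The bonus pool pays out 0.71 × 7 × 34 = 168.98 in aggregate.
Group total = 29 + 168.98 = 197.98.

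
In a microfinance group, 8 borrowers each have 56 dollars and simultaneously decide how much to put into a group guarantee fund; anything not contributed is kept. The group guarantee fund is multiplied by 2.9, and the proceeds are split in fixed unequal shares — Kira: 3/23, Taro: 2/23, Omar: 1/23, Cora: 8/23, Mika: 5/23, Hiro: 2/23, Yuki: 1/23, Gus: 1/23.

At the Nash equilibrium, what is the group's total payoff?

For player j, contributing a unit is worthwhile iff 2.9 × (j's share) ≥ 1, i.e. iff j's share is at least 0.3448.
Only Cora (8/23) clears that bar, contributing 56; the remaining 7 contribute 0. Total contributed: 56.
The group guarantee fund pays out 2.9 × 56 = 162.40 in total (split across the unequal shares, but the aggregate is all that matters for the group sum).
The 7 free-riders keep 56 each, adding 392. Group total = 392 + 162.40 = 554.40.

554.40 dollars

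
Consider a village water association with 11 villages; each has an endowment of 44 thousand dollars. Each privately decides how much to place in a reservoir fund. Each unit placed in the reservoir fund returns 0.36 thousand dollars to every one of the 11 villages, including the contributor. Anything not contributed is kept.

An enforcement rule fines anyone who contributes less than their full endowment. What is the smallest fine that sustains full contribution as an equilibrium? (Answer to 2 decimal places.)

Given the others contribute fully, the best deviation is to contribute 0 (any partial contribution still incurs the fine and gives up units whose private return 0.36 is below 1).
Deviating from 44 to 0 saves 44 thousand dollars but forfeits the deviator's share of the drop in the reservoir fund: 0.36 × 44 = 15.84.
So the deviation gain is 44 − 15.84 = 28.16, and the fine must be at least 28.16 thousand dollars to wipe it out.

28.16 thousand dollars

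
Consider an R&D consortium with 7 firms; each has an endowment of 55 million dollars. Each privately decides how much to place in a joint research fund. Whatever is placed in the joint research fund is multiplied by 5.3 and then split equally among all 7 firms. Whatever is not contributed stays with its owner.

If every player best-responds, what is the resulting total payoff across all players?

Each contributed unit returns 5.3/7 = 0.7571 to its contributor — below 1 — so contributing 0 is dominant for every player. At the Nash equilibrium everyone keeps their 55, and the group total is 7 × 55 = 385.

385.00 million dollars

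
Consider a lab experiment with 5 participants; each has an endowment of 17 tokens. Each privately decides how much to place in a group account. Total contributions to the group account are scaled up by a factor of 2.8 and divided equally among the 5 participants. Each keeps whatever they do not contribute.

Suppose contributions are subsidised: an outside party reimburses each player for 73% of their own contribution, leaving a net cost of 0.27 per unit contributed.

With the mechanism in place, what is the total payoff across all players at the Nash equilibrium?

300.05 tokens

With the mechanism, a contributed unit returns (2.8/5) / 0.27 = 2.0741 per unit of net cost to the contributor — now above 1 — so contributing fully is weakly dominant for every player.
At the Nash equilibrium everyone contributes 17. Group total payoff = 5 × (17 × 0.73 + 2.8 × 17) = 300.05.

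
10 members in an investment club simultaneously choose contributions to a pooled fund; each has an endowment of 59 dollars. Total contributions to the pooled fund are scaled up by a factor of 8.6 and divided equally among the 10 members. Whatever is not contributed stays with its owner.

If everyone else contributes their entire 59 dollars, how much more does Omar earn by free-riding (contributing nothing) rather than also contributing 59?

8.26 dollars

Switching from a contribution of 59 to 0 lets Omar keep an extra 59 dollars, but lowers the pooled fund by 59, which costs Omar their own share of that drop: 8.6/10 × 59 = 50.74.
Net gain = 59 − 50.74 = 8.26. The private return per contributed unit (0.8600) is below 1, so free-riding is indeed the best response regardless of what the others do.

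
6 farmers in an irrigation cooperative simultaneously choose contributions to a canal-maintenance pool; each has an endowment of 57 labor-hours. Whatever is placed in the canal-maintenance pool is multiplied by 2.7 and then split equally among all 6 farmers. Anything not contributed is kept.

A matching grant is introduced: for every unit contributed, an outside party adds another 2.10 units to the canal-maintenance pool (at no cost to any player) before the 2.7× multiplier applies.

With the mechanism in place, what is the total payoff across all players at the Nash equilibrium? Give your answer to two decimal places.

2862.54 labor-hours

With the mechanism, a contributed unit returns 2.7 × 3.10 / 6 = 1.3950 per unit of net cost to the contributor — now above 1 — so contributing fully is weakly dominant for every player.
At the Nash equilibrium everyone contributes 57. Group total payoff = 2.7 × 3.10 × 342 = 2862.54.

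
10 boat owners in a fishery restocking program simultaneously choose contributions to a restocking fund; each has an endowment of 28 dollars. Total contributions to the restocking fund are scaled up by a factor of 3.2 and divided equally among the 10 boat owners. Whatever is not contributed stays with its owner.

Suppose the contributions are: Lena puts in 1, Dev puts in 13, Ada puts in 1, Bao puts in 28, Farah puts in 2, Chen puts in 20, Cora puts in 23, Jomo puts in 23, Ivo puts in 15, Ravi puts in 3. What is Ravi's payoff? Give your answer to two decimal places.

66.28 dollars

Total contributed: 1 + 13 + 1 + 28 + 2 + 20 + 23 + 23 + 15 + 3 = 129.
Each receives 3.2 × 129 / 10 = 41.28 from the restocking fund.
Ravi keeps 28 − 3 = 25, so Ravi's payoff is 25 + 41.28 = 66.28.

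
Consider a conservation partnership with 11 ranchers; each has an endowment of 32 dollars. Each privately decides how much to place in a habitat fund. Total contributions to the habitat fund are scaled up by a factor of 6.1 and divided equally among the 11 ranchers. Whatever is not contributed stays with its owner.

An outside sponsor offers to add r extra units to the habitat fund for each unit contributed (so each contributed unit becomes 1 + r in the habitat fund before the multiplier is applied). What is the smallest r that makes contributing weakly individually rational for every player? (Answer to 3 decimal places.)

With matching at rate r, one contributed unit becomes (1 + r) in the habitat fund and returns 6.1 × (1 + r) / 11 to the contributor.
Setting this equal to 1: 1 + r = 11/6.1 = 1.8033.
So the minimum matching rate is r = 1.8033 − 1 = 0.803.

0.803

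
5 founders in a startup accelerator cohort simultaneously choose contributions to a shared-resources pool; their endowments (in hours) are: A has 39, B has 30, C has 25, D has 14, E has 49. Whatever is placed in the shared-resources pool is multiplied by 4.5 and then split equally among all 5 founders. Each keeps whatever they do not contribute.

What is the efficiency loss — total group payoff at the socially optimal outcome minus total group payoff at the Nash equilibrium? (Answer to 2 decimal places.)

The private return per contributed unit is 4.5/5 = 0.9000 < 1 for every player regardless of endowment, so the Nash equilibrium is zero contribution and the group total is Σ E_j = 39 + 30 + 25 + 14 + 49 = 157.
Each contributed unit returns 4.500 to the group, so the social optimum is full contribution by everyone: group total = 4.500 × 157 = 706.50.
Efficiency loss = (4.500 − 1) × 157 = 549.50.

549.50 hours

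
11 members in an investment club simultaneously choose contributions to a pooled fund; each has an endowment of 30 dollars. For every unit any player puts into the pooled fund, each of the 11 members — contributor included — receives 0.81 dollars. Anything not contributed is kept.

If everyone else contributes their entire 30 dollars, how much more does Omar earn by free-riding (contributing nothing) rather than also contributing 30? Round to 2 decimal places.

5.70 dollars

Switching from a contribution of 30 to 0 lets Omar keep an extra 30 dollars, but lowers the pooled fund by 30, which costs Omar their own share of that drop: 0.81 × 30 = 24.30.
Net gain = 30 − 24.30 = 5.70. The private return per contributed unit (0.81) is below 1, so free-riding is indeed the best response regardless of what the others do.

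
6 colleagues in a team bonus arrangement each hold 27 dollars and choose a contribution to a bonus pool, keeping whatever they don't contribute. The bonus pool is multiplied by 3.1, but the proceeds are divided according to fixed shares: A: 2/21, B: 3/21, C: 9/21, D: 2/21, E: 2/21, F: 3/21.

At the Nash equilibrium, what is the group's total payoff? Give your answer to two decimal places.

Player j's private return per contributed unit is 3.1 × (j's share). Contributing is weakly dominant for j when that share is at least 1/3.1 = 0.3226, and contributing 0 is dominant otherwise.
C alone (share 9/21) is above the threshold, contributing 27; the remaining 5 contribute 0. Total contributed: 27.
The bonus pool pays out 3.1 × 27 = 83.70 in total (split across the unequal shares, but the aggregate is all that matters for the group sum).
The 5 free-riders keep 27 each, adding 135. Group total = 135 + 83.70 = 218.70.

218.70 dollars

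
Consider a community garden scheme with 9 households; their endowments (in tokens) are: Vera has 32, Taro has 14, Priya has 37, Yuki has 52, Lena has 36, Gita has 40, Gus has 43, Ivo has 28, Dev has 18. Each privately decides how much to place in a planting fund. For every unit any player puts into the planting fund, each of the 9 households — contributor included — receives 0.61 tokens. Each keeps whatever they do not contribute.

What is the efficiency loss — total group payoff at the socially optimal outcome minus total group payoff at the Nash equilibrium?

1347.00 tokens

The private return per contributed unit is 0.61 < 1 for everyone, so the Nash equilibrium is zero contribution and the group total is Σ E_j = 32 + 14 + 37 + 52 + 36 + 40 + 43 + 28 + 18 = 300.
Each contributed unit returns 5.490 to the group, so the social optimum is full contribution by everyone: group total = 5.490 × 300 = 1647.00.
Efficiency loss = (5.490 − 1) × 300 = 1347.00.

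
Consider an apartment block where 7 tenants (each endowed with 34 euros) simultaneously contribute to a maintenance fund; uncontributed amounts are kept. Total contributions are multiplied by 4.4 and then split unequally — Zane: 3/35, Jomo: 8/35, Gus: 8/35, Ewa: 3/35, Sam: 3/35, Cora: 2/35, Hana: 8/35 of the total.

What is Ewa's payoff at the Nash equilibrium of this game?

72.47 euros

Each unit j contributes comes back to j as 4.4 × (j's share), so j prefers to contribute only if that share exceeds 1/4.4 = 0.2273; otherwise keeping the unit dominates.
The shares above 0.2273 belong to Jomo, Gus and Hana, contributing 34 each; the remaining 4 contribute 0. Total contributed: 102.
Ewa keeps 34 and receives 4.4 × 102 × 3/35 = 38.47 from the maintenance fund, for a payoff of 72.47.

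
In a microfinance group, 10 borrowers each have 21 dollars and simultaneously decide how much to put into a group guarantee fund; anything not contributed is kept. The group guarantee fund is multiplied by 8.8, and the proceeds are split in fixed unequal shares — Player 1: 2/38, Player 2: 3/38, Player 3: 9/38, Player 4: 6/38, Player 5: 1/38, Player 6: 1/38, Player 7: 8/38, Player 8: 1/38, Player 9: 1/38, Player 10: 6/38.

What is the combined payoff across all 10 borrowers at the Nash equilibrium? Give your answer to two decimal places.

For player j, contributing a unit is worthwhile iff 8.8 × (j's share) ≥ 1, i.e. iff j's share is at least 0.1136.
Player 3, Player 4, Player 7 and Player 10 are above the threshold, contributing 21 each; the remaining 6 contribute 0. Total contributed: 84.
The group guarantee fund pays out 8.8 × 84 = 739.20 in total (split across the unequal shares, but the aggregate is all that matters for the group sum).
The 6 free-riders keep 21 each, adding 126. Group total = 126 + 739.20 = 865.20.

865.20 dollars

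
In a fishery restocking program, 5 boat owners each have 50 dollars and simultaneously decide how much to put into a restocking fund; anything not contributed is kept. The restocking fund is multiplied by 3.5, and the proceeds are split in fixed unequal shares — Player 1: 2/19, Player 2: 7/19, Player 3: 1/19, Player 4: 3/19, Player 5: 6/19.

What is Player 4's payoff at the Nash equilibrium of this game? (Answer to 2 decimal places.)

105.26 dollars

For player j, contributing a unit is worthwhile iff 3.5 × (j's share) ≥ 1, i.e. iff j's share is at least 0.2857.
The shares above 0.2857 belong to Player 2 and Player 5, contributing 50 each; the remaining 3 contribute 0. Total contributed: 100.
Player 4 keeps 50 and receives 3.5 × 100 × 3/19 = 55.26 from the restocking fund, for a payoff of 105.26.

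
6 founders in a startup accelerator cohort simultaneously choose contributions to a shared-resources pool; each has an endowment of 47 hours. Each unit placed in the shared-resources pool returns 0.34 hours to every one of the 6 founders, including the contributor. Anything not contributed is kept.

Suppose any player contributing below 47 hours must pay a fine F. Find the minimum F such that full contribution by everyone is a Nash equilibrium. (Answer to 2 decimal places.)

31.02 hours

Given the others contribute fully, the best deviation is to contribute 0 (any partial contribution still incurs the fine and gives up units whose private return 0.34 is below 1).
Deviating from 47 to 0 saves 47 hours but forfeits the deviator's share of the drop in the shared-resources pool: 0.34 × 47 = 15.98.
So the deviation gain is 47 − 15.98 = 31.02, and the fine must be at least 31.02 hours to wipe it out.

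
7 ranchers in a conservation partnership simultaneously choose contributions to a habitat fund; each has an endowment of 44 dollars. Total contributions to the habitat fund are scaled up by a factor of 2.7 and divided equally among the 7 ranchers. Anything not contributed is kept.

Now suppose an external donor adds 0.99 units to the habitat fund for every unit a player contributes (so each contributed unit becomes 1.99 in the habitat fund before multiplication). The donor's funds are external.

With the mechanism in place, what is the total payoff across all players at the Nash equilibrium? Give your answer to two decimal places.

308.00 dollars

Even with the mechanism, each unit contributed returns only 2.7 × 1.99 / 7 = 0.7676 per unit of net cost, so contributing nothing is still dominant.
Everyone keeps their endowment and the group total is 7 × 44 = 308.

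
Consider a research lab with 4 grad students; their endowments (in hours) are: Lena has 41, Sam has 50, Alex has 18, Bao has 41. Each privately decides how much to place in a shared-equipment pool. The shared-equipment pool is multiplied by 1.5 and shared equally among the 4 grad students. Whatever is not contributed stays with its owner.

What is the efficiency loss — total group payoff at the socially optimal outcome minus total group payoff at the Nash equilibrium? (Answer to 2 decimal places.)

75.00 hours

The private return per contributed unit is 1.5/4 = 0.3750 < 1 for every player regardless of endowment, so the Nash equilibrium is zero contribution and the group total is Σ E_j = 41 + 50 + 18 + 41 = 150.
Each contributed unit returns 1.500 to the group, so the social optimum is full contribution by everyone: group total = 1.500 × 150 = 225.00.
Efficiency loss = (1.500 − 1) × 150 = 75.00.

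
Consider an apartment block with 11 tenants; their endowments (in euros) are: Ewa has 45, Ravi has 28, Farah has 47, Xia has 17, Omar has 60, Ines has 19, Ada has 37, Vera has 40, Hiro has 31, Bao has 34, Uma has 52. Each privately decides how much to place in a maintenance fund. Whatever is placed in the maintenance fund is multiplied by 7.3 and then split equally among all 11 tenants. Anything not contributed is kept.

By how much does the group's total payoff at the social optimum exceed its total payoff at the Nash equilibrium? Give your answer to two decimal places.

2583.00 euros

The private return per contributed unit is 7.3/11 = 0.6636 < 1 for every player regardless of endowment, so the Nash equilibrium is zero contribution and the group total is Σ E_j = 45 + 28 + 47 + 17 + 60 + 19 + 37 + 40 + 31 + 34 + 52 = 410.
Each contributed unit returns 7.300 to the group, so the social optimum is full contribution by everyone: group total = 7.300 × 410 = 2993.00.
Efficiency loss = (7.300 − 1) × 410 = 2583.00.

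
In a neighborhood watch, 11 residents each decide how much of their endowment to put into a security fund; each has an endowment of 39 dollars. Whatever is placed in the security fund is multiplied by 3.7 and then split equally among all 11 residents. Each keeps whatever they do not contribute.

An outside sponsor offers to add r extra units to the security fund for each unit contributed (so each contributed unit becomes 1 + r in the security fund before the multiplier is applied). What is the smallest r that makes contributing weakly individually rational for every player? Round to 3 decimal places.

With matching at rate r, one contributed unit becomes (1 + r) in the security fund and returns 3.7 × (1 + r) / 11 to the contributor.
Setting this equal to 1: 1 + r = 11/3.7 = 2.9730.
So the minimum matching rate is r = 2.9730 − 1 = 1.973.

1.973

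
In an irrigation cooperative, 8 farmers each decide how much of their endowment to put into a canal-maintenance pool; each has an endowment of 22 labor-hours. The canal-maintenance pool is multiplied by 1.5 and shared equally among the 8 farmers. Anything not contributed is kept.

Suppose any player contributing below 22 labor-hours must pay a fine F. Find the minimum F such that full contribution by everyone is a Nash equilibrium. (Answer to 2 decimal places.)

Given the others contribute fully, the best deviation is to contribute 0 (any partial contribution still incurs the fine and gives up units whose private return 0.1875 is below 1).
Deviating from 22 to 0 saves 22 labor-hours but forfeits the deviator's share of the drop in the canal-maintenance pool: 1.5/8 × 22 = 4.12.
So the deviation gain is 22 − 4.12 = 17.88, and the fine must be at least 17.88 labor-hours to wipe it out.

17.88 labor-hours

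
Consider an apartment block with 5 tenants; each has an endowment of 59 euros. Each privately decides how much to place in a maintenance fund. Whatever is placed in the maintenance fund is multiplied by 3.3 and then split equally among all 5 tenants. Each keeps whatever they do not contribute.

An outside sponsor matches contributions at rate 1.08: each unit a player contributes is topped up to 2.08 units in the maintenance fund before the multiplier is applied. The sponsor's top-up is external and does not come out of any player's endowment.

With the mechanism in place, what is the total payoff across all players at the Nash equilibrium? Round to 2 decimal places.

2024.88 euros

Under the mechanism each unit contributed yields 3.3 × 2.08 / 5 = 1.3728 back to its contributor per unit of net cost, which exceeds 1, making full contribution the dominant choice for everyone.
At the Nash equilibrium everyone contributes 59. Group total payoff = 3.3 × 2.08 × 295 = 2024.88.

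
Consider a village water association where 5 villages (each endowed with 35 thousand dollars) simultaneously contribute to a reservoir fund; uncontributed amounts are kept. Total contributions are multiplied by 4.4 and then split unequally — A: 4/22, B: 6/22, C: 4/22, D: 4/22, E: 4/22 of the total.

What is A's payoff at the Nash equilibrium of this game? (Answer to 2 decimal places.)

Player j's private return per contributed unit is 4.4 × (j's share). Contributing is weakly dominant for j when that share is at least 1/4.4 = 0.2273, and contributing 0 is dominant otherwise.
The only share above 0.2273 is B's 6/22, contributing 35; the remaining 4 contribute 0. Total contributed: 35.
A keeps 35 and receives 4.4 × 35 × 4/22 = 28.00 from the reservoir fund, for a payoff of 63.00.

63.00 thousand dollars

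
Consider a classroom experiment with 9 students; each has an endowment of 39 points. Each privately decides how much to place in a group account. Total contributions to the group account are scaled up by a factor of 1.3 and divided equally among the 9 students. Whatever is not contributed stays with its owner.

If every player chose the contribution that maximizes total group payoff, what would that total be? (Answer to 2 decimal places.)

456.30 points

Each contributed unit returns 1.300 to the group as a whole (0.1444 to each of 9 players), which exceeds 1, so the social optimum is full contribution: group total = 1.300 × 351 = 456.30.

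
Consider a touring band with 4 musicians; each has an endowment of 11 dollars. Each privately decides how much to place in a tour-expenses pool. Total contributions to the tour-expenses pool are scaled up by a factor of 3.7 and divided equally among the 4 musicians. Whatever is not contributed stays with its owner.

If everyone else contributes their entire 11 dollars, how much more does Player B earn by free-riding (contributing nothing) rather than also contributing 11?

Switching from a contribution of 11 to 0 lets Player B keep an extra 11 dollars, but lowers the tour-expenses pool by 11, which costs Player B their own share of that drop: 3.7/4 × 11 = 10.17.
Net gain = 11 − 10.17 = 0.83. The private return per contributed unit (0.9250) is below 1, so free-riding is indeed the best response regardless of what the others do.

0.83 dollars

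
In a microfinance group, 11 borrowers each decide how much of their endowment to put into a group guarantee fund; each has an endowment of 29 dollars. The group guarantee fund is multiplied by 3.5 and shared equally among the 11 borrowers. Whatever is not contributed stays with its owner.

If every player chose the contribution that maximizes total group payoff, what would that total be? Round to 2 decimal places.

1116.50 dollars

Each contributed unit returns 3.500 to the group as a whole (0.3182 to each of 11 players), which exceeds 1, so the social optimum is full contribution: group total = 3.500 × 319 = 1116.50.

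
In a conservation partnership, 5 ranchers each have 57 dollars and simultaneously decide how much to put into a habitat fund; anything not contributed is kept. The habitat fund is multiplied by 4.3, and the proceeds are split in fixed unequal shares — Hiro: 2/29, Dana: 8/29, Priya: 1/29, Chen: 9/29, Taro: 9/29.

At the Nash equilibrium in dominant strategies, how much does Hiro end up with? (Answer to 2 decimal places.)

107.71 dollars

For player j, contributing a unit is worthwhile iff 4.3 × (j's share) ≥ 1, i.e. iff j's share is at least 0.2326.
Dana, Chen and Taro clear that bar, contributing 57 each; the remaining 2 contribute 0. Total contributed: 171.
Hiro keeps 57 and receives 4.3 × 171 × 2/29 = 50.71 from the habitat fund, for a payoff of 107.71.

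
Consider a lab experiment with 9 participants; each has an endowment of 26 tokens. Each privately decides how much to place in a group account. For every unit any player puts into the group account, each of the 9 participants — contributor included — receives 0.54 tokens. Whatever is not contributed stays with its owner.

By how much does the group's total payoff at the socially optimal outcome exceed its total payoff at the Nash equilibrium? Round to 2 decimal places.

903.24 tokens

The private return per contributed unit is 0.54 < 1, so contributing 0 is dominant for every player. At the Nash equilibrium everyone keeps their 26, and the group total is 9 × 26 = 234.
Each contributed unit returns 4.860 to the group as a whole (0.54 to each of 9 players), which exceeds 1, so the social optimum is full contribution: group total = 4.860 × 234 = 1137.24.
Efficiency loss = 1137.24 − 234 = 903.24.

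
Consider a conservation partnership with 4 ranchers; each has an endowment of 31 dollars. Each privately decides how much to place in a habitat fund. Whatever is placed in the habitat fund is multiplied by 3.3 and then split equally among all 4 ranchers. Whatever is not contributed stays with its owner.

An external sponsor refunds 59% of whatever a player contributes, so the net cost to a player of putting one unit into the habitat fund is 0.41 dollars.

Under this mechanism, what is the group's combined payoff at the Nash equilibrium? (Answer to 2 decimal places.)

482.36 dollars

With the mechanism, a contributed unit returns (3.3/4) / 0.41 = 2.0122 per unit of net cost to the contributor — now above 1 — so contributing fully is weakly dominant for every player.
At the Nash equilibrium everyone contributes 31. Group total payoff = 4 × (31 × 0.59 + 3.3 × 31) = 482.36.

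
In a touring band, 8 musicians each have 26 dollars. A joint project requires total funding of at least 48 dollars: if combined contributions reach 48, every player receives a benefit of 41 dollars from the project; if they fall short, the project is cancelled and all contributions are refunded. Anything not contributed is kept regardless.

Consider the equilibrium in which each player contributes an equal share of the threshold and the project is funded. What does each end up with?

61 dollars

Equal share of the threshold: 48/8 = 6.
At this profile no one gains by cutting their contribution: any cut drops the total below 48, the project is cancelled, contributions are refunded, and the deviator ends with 26, which is less than 26 − 6 + 41 = 61. Contributing more than 6 just wastes the excess. So contributing exactly 6 is a best response.
Each player's payoff: 26 − 6 + 41 = 61.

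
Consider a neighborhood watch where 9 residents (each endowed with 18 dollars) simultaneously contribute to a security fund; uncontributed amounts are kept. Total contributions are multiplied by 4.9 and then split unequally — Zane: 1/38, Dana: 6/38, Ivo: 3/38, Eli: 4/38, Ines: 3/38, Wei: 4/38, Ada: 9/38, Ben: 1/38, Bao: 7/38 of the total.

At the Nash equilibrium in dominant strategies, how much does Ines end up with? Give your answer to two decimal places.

For player j, contributing a unit is worthwhile iff 4.9 × (j's share) ≥ 1, i.e. iff j's share is at least 0.2041.
Only Ada (9/38) clears that bar, contributing 18; the remaining 8 contribute 0. Total contributed: 18.
Ines keeps 18 and receives 4.9 × 18 × 3/38 = 6.96 from the security fund, for a payoff of 24.96.

24.96 dollars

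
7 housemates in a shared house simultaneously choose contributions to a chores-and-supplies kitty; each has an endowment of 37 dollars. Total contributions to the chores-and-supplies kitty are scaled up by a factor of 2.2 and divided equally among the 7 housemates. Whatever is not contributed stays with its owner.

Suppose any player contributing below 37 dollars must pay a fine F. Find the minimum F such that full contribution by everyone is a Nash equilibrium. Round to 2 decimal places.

25.37 dollars

Given the others contribute fully, the best deviation is to contribute 0 (any partial contribution still incurs the fine and gives up units whose private return 0.3143 is below 1).
Deviating from 37 to 0 saves 37 dollars but forfeits the deviator's share of the drop in the chores-and-supplies kitty: 2.2/7 × 37 = 11.63.
So the deviation gain is 37 − 11.63 = 25.37, and the fine must be at least 25.37 dollars to wipe it out.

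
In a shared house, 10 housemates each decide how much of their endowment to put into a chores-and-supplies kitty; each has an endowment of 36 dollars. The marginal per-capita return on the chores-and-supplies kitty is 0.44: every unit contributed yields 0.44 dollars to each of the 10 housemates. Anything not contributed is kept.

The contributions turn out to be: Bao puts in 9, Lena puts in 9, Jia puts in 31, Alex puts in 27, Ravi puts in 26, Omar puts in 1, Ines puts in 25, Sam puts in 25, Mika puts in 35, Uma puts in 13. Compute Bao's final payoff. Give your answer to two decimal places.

Total contributed: 9 + 9 + 31 + 27 + 26 + 1 + 25 + 25 + 35 + 13 = 201.
Each receives 0.44 × 201 = 88.44 from the chores-and-supplies kitty.
Bao keeps 36 − 9 = 27, so Bao's payoff is 27 + 88.44 = 115.44.

115.44 dollars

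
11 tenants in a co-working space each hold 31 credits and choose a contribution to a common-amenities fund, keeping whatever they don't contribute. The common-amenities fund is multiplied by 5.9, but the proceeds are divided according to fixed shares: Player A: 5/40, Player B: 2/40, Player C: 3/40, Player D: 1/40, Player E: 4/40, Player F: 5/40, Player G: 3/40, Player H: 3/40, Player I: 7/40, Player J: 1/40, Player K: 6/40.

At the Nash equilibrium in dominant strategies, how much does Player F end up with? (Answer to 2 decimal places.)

53.86 credits

Each unit j contributes comes back to j as 5.9 × (j's share), so j prefers to contribute only if that share exceeds 1/5.9 = 0.1695; otherwise keeping the unit dominates.
Player I alone (share 7/40) is above the threshold, contributing 31; the remaining 10 contribute 0. Total contributed: 31.
Player F keeps 31 and receives 5.9 × 31 × 5/40 = 22.86 from the common-amenities fund, for a payoff of 53.86.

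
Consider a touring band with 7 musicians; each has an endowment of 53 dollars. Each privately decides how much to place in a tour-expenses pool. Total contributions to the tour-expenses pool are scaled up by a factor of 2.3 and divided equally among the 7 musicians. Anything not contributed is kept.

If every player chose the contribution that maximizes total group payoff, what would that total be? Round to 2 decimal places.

Each contributed unit returns 2.300 to the group as a whole (0.3286 to each of 7 players), which exceeds 1, so the social optimum is full contribution: group total = 2.300 × 371 = 853.30.

853.30 dollars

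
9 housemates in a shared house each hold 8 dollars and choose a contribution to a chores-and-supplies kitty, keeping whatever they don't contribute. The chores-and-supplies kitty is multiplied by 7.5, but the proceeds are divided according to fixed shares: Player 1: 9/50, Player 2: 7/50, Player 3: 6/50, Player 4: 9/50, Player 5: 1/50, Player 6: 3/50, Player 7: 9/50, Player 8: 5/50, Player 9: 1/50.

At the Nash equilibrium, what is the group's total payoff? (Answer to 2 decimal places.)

A player with share s gets back 7.5·s per unit contributed, so full contribution is dominant for anyone with s > 1/7.5 = 0.1333 and zero contribution is dominant for anyone below.
Player 1, Player 2, Player 4 and Player 7 clear that bar, contributing 8 each; the remaining 5 contribute 0. Total contributed: 32.
The chores-and-supplies kitty pays out 7.5 × 32 = 240.00 in total (split across the unequal shares, but the aggregate is all that matters for the group sum).
The 5 free-riders keep 8 each, adding 40. Group total = 40 + 240.00 = 280.00.

280.00 dollars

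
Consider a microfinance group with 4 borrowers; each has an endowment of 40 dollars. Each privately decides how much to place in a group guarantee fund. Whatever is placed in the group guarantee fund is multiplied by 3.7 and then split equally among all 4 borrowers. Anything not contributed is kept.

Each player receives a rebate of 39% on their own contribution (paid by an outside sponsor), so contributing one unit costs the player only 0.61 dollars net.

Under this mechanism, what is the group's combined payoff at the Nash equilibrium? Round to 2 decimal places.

654.40 dollars

Under the mechanism each unit contributed yields (3.7/4) / 0.61 = 1.5164 back to its contributor per unit of net cost, which exceeds 1, making full contribution the dominant choice for everyone.
At the Nash equilibrium everyone contributes 40. Group total payoff = 4 × (40 × 0.39 + 3.7 × 40) = 654.40.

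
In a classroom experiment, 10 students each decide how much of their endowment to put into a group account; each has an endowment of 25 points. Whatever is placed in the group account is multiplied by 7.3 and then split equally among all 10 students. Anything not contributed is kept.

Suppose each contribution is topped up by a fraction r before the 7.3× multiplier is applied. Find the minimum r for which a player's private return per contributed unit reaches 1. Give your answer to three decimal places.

With matching at rate r, one contributed unit becomes (1 + r) in the group account and returns 7.3 × (1 + r) / 10 to the contributor.
Setting this equal to 1: 1 + r = 10/7.3 = 1.3699.
So the minimum matching rate is r = 1.3699 − 1 = 0.370.

0.370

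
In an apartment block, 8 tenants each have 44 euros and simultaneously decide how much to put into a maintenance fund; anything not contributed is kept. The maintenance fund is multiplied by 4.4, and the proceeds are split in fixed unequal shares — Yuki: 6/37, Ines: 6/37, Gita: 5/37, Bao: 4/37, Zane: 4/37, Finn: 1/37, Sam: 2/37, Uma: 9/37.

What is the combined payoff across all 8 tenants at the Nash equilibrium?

501.60 euros

For player j, contributing a unit is worthwhile iff 4.4 × (j's share) ≥ 1, i.e. iff j's share is at least 0.2273.
The only share above 0.2273 is Uma's 9/37, contributing 44; the remaining 7 contribute 0. Total contributed: 44.
The maintenance fund pays out 4.4 × 44 = 193.60 in total (split across the unequal shares, but the aggregate is all that matters for the group sum).
The 7 free-riders keep 44 each, adding 308. Group total = 308 + 193.60 = 501.60.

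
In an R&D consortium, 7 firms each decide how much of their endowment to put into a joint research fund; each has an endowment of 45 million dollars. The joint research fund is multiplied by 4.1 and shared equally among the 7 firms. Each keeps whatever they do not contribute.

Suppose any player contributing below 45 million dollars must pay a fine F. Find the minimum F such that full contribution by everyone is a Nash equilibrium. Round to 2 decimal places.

18.64 million dollars

Given the others contribute fully, the best deviation is to contribute 0 (any partial contribution still incurs the fine and gives up units whose private return 0.5857 is below 1).
Deviating from 45 to 0 saves 45 million dollars but forfeits the deviator's share of the drop in the joint research fund: 4.1/7 × 45 = 26.36.
So the deviation gain is 45 − 26.36 = 18.64, and the fine must be at least 18.64 million dollars to wipe it out.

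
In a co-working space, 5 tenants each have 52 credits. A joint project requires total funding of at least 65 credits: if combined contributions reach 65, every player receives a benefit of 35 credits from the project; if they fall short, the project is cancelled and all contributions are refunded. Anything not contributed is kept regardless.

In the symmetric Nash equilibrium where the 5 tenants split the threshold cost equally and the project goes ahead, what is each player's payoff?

74 credits

Equal share of the threshold: 65/5 = 13.
At this profile no one gains by cutting their contribution: any cut drops the total below 65, the project is cancelled, contributions are refunded, and the deviator ends with 52, which is less than 52 − 13 + 35 = 74. Contributing more than 13 just wastes the excess. So contributing exactly 13 is a best response.
Each player's payoff: 52 − 13 + 35 = 74.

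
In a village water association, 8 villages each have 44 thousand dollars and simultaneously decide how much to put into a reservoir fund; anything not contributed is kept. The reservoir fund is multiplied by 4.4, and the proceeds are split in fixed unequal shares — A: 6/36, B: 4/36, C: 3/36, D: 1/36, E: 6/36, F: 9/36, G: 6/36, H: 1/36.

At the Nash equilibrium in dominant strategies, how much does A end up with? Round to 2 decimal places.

Each unit j contributes comes back to j as 4.4 × (j's share), so j prefers to contribute only if that share exceeds 1/4.4 = 0.2273; otherwise keeping the unit dominates.
The only share above 0.2273 is F's 9/36, contributing 44; the remaining 7 contribute 0. Total contributed: 44.
A keeps 44 and receives 4.4 × 44 × 6/36 = 32.27 from the reservoir fund, for a payoff of 76.27.

76.27 thousand dollars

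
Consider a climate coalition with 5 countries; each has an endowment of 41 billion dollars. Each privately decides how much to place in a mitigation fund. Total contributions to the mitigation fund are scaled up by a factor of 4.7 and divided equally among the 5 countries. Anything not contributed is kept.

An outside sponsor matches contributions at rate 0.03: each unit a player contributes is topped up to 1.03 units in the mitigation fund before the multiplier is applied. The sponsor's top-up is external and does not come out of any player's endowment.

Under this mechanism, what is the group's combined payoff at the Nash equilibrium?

Even with the mechanism, each unit contributed returns only 4.7 × 1.03 / 5 = 0.9682 per unit of net cost, so contributing nothing is still dominant.
Everyone keeps their endowment and the group total is 5 × 41 = 205.

205.00 billion dollars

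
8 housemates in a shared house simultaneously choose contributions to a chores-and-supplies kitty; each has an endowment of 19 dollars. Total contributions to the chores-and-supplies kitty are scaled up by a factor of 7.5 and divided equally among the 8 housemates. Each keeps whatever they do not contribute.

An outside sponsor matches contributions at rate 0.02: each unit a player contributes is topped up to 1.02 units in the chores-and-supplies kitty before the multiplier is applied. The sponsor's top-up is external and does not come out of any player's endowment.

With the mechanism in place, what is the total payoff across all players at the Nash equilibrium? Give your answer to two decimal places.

The effective private return is 7.5 × 1.02 / 8 = 0.9563, which is still under 1, so the mechanism doesn't change anyone's dominant strategy: zero contribution.
At the Nash equilibrium no one contributes; group total payoff = 8 × 19 = 152.

152.00 dollars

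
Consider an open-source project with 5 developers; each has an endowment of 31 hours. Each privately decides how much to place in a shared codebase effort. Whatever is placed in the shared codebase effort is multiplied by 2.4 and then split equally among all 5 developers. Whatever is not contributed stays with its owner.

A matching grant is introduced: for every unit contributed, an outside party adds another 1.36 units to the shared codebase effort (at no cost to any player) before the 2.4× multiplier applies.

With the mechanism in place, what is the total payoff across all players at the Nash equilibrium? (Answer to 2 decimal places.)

877.92 hours

Under the mechanism each unit contributed yields 2.4 × 2.36 / 5 = 1.1328 back to its contributor per unit of net cost, which exceeds 1, making full contribution the dominant choice for everyone.
So the Nash equilibrium is full contribution by all 5; the group earns 2.4 × 2.36 × 155 = 877.92.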